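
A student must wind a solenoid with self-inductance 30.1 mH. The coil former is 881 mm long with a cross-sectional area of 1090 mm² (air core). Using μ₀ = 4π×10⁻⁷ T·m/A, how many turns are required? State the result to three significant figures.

N ≈ 4400 turns

A = 1090 mm² = 1.090×10^-3 m².
From L = μ₀N²A/ℓ, N = √(Lℓ / (μ₀A)).
N = √[(3.010×10^-2)(0.881) / ((4π×10⁻⁷)×1.090×10^-3)] = √(1.936×10^7) ≈ 4400.0.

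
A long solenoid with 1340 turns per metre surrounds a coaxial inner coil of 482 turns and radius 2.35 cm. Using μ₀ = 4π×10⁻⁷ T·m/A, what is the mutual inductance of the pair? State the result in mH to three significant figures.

M ≈ 1.41 mH

The outer solenoid produces a uniform field B₁ = μ₀n₁I₁ across the inner coil,
so the flux linkage is N₂Φ = N₂B₁A₂ = μ₀n₁N₂A₂·I₁, giving M = μ₀n₁N₂A₂.
A₂ = πr² = π(2.350×10^-2 m)² = 1.7349×10^-3 m².
M = (4π×10⁻⁷)(1340)(482)(1.7349×10^-3) = 1.408×10^-3 H.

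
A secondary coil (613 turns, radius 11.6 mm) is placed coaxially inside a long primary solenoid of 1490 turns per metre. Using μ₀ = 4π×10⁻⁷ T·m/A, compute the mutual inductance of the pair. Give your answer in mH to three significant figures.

The outer solenoid produces a uniform field B₁ = μ₀n₁I₁ across the inner coil,
so the flux linkage is N₂Φ = N₂B₁A₂ = μ₀n₁N₂A₂·I₁, giving M = μ₀n₁N₂A₂.
A₂ = πr² = π(1.160×10^-2 m)² = 4.227×10^-4 m².
M = (4π×10⁻⁷)(1490)(613)(4.227×10^-4) = 4.852×10^-4 H.

M ≈ 0.485 mH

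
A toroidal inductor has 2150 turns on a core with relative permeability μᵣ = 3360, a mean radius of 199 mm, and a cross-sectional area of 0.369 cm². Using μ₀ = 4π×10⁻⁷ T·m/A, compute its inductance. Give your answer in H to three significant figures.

For a thin toroid, L = μ₀μᵣN²A/(2πR).
L = (4π×10⁻⁷)(3360)(2150)²(3.690×10^-5) / (2π×0.199 m) = 0.576 H.

L ≈ 0.576 H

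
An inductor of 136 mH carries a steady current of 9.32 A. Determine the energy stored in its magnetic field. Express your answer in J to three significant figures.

Stored magnetic energy: U = ½LI².
U = ½(0.136 H)(9.32 A)² = 5.907 J.

U ≈ 5.91 J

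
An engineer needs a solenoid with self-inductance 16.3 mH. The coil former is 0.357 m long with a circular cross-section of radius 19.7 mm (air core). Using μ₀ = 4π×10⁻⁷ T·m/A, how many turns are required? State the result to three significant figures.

A = πr² = π(1.970×10^-2 m)² = 1.219×10^-3 m².
From L = μ₀N²A/ℓ, N = √(Lℓ / (μ₀A)).
N = √[(1.630×10^-2)(0.357) / ((4π×10⁻⁷)×1.219×10^-3)] = √(3.798×10^6) ≈ 1948.9.

N ≈ 1950 turns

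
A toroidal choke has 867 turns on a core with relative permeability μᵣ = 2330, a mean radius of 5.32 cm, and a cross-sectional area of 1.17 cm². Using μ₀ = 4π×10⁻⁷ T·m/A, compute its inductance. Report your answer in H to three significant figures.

For a thin toroid, L = μ₀μᵣN²A/(2πR).
L = (4π×10⁻⁷)(2330)(867)²(1.170×10^-4) / (2π×5.320×10^-2 m) = 0.7704 H.

L ≈ 0.770 H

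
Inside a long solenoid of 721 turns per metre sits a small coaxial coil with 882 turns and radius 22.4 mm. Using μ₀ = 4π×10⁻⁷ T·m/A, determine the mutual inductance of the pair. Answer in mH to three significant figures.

M ≈ 1.26 mH

The outer solenoid produces a uniform field B₁ = μ₀n₁I₁ across the inner coil,
so the flux linkage is N₂Φ = N₂B₁A₂ = μ₀n₁N₂A₂·I₁, giving M = μ₀n₁N₂A₂.
A₂ = πr² = π(2.240×10^-2 m)² = 1.576×10^-3 m².
M = (4π×10⁻⁷)(721)(882)(1.576×10^-3) = 1.260×10^-3 H.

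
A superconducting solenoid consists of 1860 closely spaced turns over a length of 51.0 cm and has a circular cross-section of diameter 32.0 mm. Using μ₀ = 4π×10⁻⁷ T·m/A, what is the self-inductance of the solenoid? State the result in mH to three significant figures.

L ≈ 6.86 mH

A = π(d/2)² = π(1.600×10^-2 m)² = 8.042×10^-4 m².
For a long solenoid, L = μ₀N²A/ℓ.
L = (4π×10⁻⁷)(1860)²(8.042×10^-4)/(0.51 m) = 6.856×10^-3 H.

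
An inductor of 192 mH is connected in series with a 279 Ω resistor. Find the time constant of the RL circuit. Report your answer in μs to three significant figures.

τ ≈ 688 μs

τ = L/R = (0.192 H)/(279 Ω) = 6.882×10^-4 s.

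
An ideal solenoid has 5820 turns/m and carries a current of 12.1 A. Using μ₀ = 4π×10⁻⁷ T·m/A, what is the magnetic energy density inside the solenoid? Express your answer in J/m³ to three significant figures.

B = μ₀nI = (4π×10⁻⁷)(5.820×10^3)(12.1) = 8.849×10^-2 T.
u = B²/(2μ₀) = (8.849×10^-2)²/(2×4π×10⁻⁷) = 3.116×10^3 J/m³.

u ≈ 3120 J/m³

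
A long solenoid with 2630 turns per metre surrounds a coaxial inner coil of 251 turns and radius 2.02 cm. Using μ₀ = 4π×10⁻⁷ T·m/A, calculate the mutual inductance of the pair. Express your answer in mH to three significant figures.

The outer solenoid produces a uniform field B₁ = μ₀n₁I₁ across the inner coil,
so the flux linkage is N₂Φ = N₂B₁A₂ = μ₀n₁N₂A₂·I₁, giving M = μ₀n₁N₂A₂.
A₂ = πr² = π(2.020×10^-2 m)² = 1.282×10^-3 m².
M = (4π×10⁻⁷)(2630)(251)(1.282×10^-3) = 1.063×10^-3 H.

M ≈ 1.06 mH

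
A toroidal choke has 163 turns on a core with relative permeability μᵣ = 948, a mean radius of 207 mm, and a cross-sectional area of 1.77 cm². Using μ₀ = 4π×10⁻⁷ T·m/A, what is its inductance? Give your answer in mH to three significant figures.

L ≈ 4.31 mH

For a thin toroid, L = μ₀μᵣN²A/(2πR).
L = (4π×10⁻⁷)(948)(163)²(1.770×10^-4) / (2π×0.207 m) = 4.307×10^-3 H.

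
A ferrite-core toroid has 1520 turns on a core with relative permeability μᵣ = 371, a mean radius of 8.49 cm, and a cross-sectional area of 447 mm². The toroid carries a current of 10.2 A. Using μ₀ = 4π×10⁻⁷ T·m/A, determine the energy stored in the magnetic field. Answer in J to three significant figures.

L = μ₀μᵣN²A/(2πR) = (4π×10⁻⁷)(371)(1520)²(4.470×10^-4)/(2π×8.490×10^-2) = 0.9026 H.
U = ½LI² = ½(0.9026)(10.2)² = 46.95 J.

U ≈ 47.0 J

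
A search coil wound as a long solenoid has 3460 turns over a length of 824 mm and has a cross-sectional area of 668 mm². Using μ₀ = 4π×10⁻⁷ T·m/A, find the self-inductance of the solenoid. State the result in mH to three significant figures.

L ≈ 12.2 mH

A = 668 mm² = 6.680×10^-4 m².
For a long solenoid, L = μ₀N²A/ℓ.
L = (4π×10⁻⁷)(3460)²(6.680×10^-4)/(0.824 m) = 1.220×10^-2 H.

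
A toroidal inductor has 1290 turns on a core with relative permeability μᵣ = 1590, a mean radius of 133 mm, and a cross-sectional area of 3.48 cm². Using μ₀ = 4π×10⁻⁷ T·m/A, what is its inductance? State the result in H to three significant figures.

L ≈ 1.38 H

For a thin toroid, L = μ₀μᵣN²A/(2πR).
L = (4π×10⁻⁷)(1590)(1290)²(3.480×10^-4) / (2π×0.133 m) = 1.3846 H.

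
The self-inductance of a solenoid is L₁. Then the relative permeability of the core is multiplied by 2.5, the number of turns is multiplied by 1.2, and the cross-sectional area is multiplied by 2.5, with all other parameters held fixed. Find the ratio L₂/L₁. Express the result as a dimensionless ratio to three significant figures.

For a solenoid, L ∝ μᵣN²A/ℓ.
L₂/L₁ = (2.5) × (1.2)^2 × (2.5) = 9.00.

L₂/L₁ = 9.00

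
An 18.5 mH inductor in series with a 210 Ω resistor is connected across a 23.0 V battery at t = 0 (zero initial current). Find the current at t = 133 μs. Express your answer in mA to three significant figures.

I ≈ 85.3 mA

τ = L/R = 1.850×10^-2/210 = 8.810×10^-5 s; final current I_∞ = ε/R = 23.0/210 = 0.1095 A.
I(t) = I_∞(1 − e^(−t/τ)) with t/τ = 1.510.
I = (0.1095)(1 − e^(−1.510)) = 8.532×10^-2 A.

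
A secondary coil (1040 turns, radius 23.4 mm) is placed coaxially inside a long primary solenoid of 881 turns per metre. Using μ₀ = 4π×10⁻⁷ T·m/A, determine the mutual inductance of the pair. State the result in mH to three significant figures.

M ≈ 1.98 mH

The outer solenoid produces a uniform field B₁ = μ₀n₁I₁ across the inner coil,
so the flux linkage is N₂Φ = N₂B₁A₂ = μ₀n₁N₂A₂·I₁, giving M = μ₀n₁N₂A₂.
A₂ = πr² = π(2.340×10^-2 m)² = 1.720×10^-3 m².
M = (4π×10⁻⁷)(881)(1040)(1.720×10^-3) = 1.981×10^-3 H.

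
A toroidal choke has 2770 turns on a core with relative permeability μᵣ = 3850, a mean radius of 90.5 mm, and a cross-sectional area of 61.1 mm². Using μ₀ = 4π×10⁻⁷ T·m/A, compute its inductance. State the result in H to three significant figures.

For a thin toroid, L = μ₀μᵣN²A/(2πR).
L = (4π×10⁻⁷)(3850)(2770)²(6.110×10^-5) / (2π×9.050×10^-2 m) = 3.989 H.

L ≈ 3.99 H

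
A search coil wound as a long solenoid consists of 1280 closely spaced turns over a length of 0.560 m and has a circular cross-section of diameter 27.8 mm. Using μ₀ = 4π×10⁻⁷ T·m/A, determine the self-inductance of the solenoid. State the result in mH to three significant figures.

L ≈ 2.23 mH

A = π(d/2)² = π(1.390×10^-2 m)² = 6.070×10^-4 m².
For a long solenoid, L = μ₀N²A/ℓ.
L = (4π×10⁻⁷)(1280)²(6.070×10^-4)/(0.56 m) = 2.232×10^-3 H.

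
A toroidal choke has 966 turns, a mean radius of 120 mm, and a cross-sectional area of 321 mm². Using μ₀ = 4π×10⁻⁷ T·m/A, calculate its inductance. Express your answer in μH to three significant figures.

For a thin toroid, L = μ₀N²A/(2πR).
L = (4π×10⁻⁷)(966)²(3.210×10^-4) / (2π×0.12 m) = 4.992×10^-4 H.

L ≈ 499 μH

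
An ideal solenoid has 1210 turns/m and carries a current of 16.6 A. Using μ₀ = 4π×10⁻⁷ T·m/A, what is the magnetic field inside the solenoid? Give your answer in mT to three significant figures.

B ≈ 25.2 mT

Inside a long solenoid, B = μ₀nI.
B = (4π×10⁻⁷)(1.210×10^3 m⁻¹)(16.6 A) = 2.524×10^-2 T.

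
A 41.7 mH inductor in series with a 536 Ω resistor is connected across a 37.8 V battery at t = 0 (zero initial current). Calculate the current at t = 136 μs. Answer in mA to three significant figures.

I ≈ 58.2 mA

τ = L/R = 4.170×10^-2/536 = 7.780×10^-5 s; final current I_∞ = ε/R = 37.8/536 = 7.052×10^-2 A.
I(t) = I_∞(1 − e^(−t/τ)) with t/τ = 1.748.
I = (7.052×10^-2)(1 − e^(−1.748)) = 5.824×10^-2 A.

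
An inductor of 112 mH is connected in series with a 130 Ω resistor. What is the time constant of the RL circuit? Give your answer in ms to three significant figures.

τ ≈ 0.862 ms

τ = L/R = (0.112 H)/(130 Ω) = 8.615×10^-4 s.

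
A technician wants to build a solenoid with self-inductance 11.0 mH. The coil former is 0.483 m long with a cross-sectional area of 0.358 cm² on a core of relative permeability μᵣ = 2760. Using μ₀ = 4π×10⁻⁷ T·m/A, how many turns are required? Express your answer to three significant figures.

A = 0.358 cm² = 3.580×10^-5 m².
From L = μ₀μᵣN²A/ℓ, N = √(Lℓ / (μ₀μᵣA)).
N = √[(1.100×10^-2)(0.483) / ((4π×10⁻⁷)(2760)×3.580×10^-5)] = √(4.279×10^4) ≈ 206.9.

N ≈ 207 turns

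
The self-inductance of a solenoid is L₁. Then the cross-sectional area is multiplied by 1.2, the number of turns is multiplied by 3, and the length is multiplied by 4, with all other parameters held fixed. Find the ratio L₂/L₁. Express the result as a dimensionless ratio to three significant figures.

L₂/L₁ = 2.70

For a solenoid, L ∝ μᵣN²A/ℓ.
L₂/L₁ = (1.2) × (3)^2 × (4)^-1 = 2.70.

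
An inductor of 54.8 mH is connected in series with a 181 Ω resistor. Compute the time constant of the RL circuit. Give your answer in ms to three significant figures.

τ ≈ 0.303 ms

τ = L/R = (5.480×10^-2 H)/(181 Ω) = 3.028×10^-4 s.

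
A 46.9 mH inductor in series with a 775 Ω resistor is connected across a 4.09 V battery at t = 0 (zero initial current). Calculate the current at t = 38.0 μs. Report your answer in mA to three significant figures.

τ = L/R = 4.690×10^-2/775 = 6.052×10^-5 s; final current I_∞ = ε/R = 4.09/775 = 5.277×10^-3 A.
I(t) = I_∞(1 − e^(−t/τ)) with t/τ = 0.628.
I = (5.277×10^-3)(1 − e^(−0.628)) = 2.461×10^-3 A.

I ≈ 2.46 mA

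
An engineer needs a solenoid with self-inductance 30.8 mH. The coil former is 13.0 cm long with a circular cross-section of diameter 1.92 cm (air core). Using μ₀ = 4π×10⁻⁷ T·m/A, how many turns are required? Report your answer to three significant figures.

N ≈ 3320 turns

A = π(d/2)² = π(9.600×10^-3 m)² = 2.895×10^-4 m².
From L = μ₀N²A/ℓ, N = √(Lℓ / (μ₀A)).
N = √[(3.080×10^-2)(0.13) / ((4π×10⁻⁷)×2.895×10^-4)] = √(1.101×10^7) ≈ 3317.4.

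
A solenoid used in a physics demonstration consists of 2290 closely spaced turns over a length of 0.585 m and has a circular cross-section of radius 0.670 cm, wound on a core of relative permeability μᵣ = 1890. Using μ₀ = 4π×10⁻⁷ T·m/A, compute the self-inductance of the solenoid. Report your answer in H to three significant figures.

A = πr² = π(6.700×10^-3 m)² = 1.410×10^-4 m².
For a long solenoid, L = μ₀μᵣN²A/ℓ.
L = (4π×10⁻⁷)(1890)(2290)²(1.410×10^-4)/(0.585 m) = 3.003 H.

L ≈ 3.00 H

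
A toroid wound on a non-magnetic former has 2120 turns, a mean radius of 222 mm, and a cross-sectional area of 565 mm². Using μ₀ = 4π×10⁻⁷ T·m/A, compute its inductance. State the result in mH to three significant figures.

L ≈ 2.29 mH

For a thin toroid, L = μ₀N²A/(2πR).
L = (4π×10⁻⁷)(2120)²(5.650×10^-4) / (2π×0.222 m) = 2.288×10^-3 H.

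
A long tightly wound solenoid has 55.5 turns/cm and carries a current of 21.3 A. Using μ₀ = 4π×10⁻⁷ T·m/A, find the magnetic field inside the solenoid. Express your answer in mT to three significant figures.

Inside a long solenoid, B = μ₀nI.
B = (4π×10⁻⁷)(5.550×10^3 m⁻¹)(21.3 A) = 0.1486 T.

B ≈ 149 mT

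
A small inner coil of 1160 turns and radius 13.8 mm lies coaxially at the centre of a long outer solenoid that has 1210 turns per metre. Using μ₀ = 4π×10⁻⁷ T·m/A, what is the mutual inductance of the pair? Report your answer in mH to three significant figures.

The outer solenoid produces a uniform field B₁ = μ₀n₁I₁ across the inner coil,
so the flux linkage is N₂Φ = N₂B₁A₂ = μ₀n₁N₂A₂·I₁, giving M = μ₀n₁N₂A₂.
A₂ = πr² = π(1.380×10^-2 m)² = 5.983×10^-4 m².
M = (4π×10⁻⁷)(1210)(1160)(5.983×10^-4) = 1.055×10^-3 H.

M ≈ 1.06 mH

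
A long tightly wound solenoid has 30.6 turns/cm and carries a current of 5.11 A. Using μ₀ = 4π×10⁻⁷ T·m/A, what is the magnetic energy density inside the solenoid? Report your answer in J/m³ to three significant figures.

B = μ₀nI = (4π×10⁻⁷)(3.060×10^3)(5.11) = 1.96495×10^-2 T.
u = B²/(2μ₀) = (1.96495×10^-2)²/(2×4π×10⁻⁷) = 153.6 J/m³.

u ≈ 154 J/m³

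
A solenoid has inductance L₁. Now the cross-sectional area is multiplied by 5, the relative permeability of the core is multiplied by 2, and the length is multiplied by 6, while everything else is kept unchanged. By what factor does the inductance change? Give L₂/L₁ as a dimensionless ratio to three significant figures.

L₂/L₁ = 1.67

For a solenoid, L ∝ μᵣN²A/ℓ.
L₂/L₁ = (5) × (2) × (6)^-1 = 1.67.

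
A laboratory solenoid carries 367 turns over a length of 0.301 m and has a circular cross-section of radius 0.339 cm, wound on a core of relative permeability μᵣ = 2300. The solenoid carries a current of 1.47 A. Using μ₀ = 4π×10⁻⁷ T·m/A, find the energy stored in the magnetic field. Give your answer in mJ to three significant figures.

U ≈ 50.4 mJ

A = πr² = π(3.390×10^-3 m)² = 3.610×10^-5 m².
L = μ₀μᵣN²A/ℓ = (4π×10⁻⁷)(2300)(367)²(3.610×10^-5)/(0.301) = 4.669×10^-2 H.
U = ½LI² = ½(4.669×10^-2)(1.47)² = 5.04495×10^-2 J.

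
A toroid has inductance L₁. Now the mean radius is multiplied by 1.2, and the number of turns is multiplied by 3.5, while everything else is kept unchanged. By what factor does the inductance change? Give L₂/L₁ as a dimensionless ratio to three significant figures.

L₂/L₁ = 10.2

For a toroid, L ∝ μᵣN²A/R.
L₂/L₁ = (1.2)^-1 × (3.5)^2 = 10.2.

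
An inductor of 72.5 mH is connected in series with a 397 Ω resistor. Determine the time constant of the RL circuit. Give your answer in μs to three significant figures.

τ = L/R = (7.250×10^-2 H)/(397 Ω) = 1.826×10^-4 s.

τ ≈ 183 μs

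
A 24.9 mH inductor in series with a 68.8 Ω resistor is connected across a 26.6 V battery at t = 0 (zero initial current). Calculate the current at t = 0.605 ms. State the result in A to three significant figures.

τ = L/R = 2.490×10^-2/68.8 = 3.619×10^-4 s; final current I_∞ = ε/R = 26.6/68.8 = 0.3866 A.
I(t) = I_∞(1 − e^(−t/τ)) with t/τ = 1.672.
I = (0.3866)(1 − e^(−1.672)) = 0.314 A.

I ≈ 0.314 A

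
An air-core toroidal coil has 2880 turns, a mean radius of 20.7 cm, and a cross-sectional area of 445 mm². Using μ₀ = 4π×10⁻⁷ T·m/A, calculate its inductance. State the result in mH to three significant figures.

L ≈ 3.57 mH

For a thin toroid, L = μ₀N²A/(2πR).
L = (4π×10⁻⁷)(2880)²(4.450×10^-4) / (2π×0.207 m) = 3.566×10^-3 H.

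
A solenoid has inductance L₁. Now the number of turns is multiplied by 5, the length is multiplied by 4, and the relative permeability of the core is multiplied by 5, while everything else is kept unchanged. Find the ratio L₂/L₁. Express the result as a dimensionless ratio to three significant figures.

L₂/L₁ = 31.3

For a solenoid, L ∝ μᵣN²A/ℓ.
L₂/L₁ = (5)^2 × (4)^-1 × (5) = 31.3.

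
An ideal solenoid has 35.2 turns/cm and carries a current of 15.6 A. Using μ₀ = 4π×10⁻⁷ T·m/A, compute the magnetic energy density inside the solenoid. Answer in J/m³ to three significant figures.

B = μ₀nI = (4π×10⁻⁷)(3.520×10^3)(15.6) = 6.900×10^-2 T.
u = B²/(2μ₀) = (6.900×10^-2)²/(2×4π×10⁻⁷) = 1.8946×10^3 J/m³.

u ≈ 1890 J/m³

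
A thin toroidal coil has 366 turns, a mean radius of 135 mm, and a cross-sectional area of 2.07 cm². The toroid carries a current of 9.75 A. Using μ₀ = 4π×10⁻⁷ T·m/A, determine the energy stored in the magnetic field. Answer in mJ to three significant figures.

L = μ₀N²A/(2πR) = (4π×10⁻⁷)(366)²(2.070×10^-4)/(2π×0.135) = 4.108×10^-5 H.
U = ½LI² = ½(4.108×10^-5)(9.75)² = 1.953×10^-3 J.

U ≈ 1.95 mJ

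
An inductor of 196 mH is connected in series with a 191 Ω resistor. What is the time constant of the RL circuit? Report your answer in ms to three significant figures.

τ ≈ 1.03 ms

τ = L/R = (0.196 H)/(191 Ω) = 1.026×10^-3 s.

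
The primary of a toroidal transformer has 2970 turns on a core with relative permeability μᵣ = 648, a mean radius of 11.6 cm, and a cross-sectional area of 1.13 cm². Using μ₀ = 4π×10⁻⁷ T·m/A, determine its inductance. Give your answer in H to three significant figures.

L ≈ 1.11 H

For a thin toroid, L = μ₀μᵣN²A/(2πR).
L = (4π×10⁻⁷)(648)(2970)²(1.130×10^-4) / (2π×0.116 m) = 1.114 H.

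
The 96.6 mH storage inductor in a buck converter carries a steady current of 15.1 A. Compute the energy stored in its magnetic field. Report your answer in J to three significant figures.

U ≈ 11.0 J

Stored magnetic energy: U = ½LI².
U = ½(9.660×10^-2 H)(15.1 A)² = 11.01 J.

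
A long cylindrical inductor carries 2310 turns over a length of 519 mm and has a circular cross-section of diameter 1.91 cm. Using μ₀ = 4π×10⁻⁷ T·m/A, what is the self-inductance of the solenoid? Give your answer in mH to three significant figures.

L ≈ 3.70 mH

A = π(d/2)² = π(9.550×10^-3 m)² = 2.865×10^-4 m².
For a long solenoid, L = μ₀N²A/ℓ.
L = (4π×10⁻⁷)(2310)²(2.865×10^-4)/(0.519 m) = 3.702×10^-3 H.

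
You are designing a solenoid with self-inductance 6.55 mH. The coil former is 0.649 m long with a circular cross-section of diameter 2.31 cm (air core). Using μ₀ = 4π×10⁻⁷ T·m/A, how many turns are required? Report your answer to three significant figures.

A = π(d/2)² = π(1.155×10^-2 m)² = 4.191×10^-4 m².
From L = μ₀N²A/ℓ, N = √(Lℓ / (μ₀A)).
N = √[(6.550×10^-3)(0.649) / ((4π×10⁻⁷)×4.191×10^-4)] = √(8.072×10^6) ≈ 2841.1.

N ≈ 2840 turns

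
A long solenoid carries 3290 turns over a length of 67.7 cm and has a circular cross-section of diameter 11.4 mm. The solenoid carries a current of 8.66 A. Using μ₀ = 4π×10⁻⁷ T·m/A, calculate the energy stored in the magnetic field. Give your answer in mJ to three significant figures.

U ≈ 76.9 mJ

A = π(d/2)² = π(5.700×10^-3 m)² = 1.021×10^-4 m².
L = μ₀N²A/ℓ = (4π×10⁻⁷)(3290)²(1.021×10^-4)/(0.677) = 2.051×10^-3 H.
U = ½LI² = ½(2.051×10^-3)(8.66)² = 7.690×10^-2 J.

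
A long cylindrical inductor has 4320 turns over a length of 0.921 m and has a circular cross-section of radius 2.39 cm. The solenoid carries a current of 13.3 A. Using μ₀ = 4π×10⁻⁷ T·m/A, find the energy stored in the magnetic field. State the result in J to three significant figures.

A = πr² = π(2.390×10^-2 m)² = 1.7945×10^-3 m².
L = μ₀N²A/ℓ = (4π×10⁻⁷)(4320)²(1.7945×10^-3)/(0.921) = 4.569×10^-2 H.
U = ½LI² = ½(4.569×10^-2)(13.3)² = 4.041 J.

U ≈ 4.04 J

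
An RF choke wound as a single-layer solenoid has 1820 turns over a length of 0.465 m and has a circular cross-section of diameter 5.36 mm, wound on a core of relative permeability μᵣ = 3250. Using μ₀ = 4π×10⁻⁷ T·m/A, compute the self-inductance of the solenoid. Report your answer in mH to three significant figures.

L ≈ 656 mH

A = π(d/2)² = π(2.680×10^-3 m)² = 2.256×10^-5 m².
For a long solenoid, L = μ₀μᵣN²A/ℓ.
L = (4π×10⁻⁷)(3250)(1820)²(2.256×10^-5)/(0.465 m) = 0.65645 H.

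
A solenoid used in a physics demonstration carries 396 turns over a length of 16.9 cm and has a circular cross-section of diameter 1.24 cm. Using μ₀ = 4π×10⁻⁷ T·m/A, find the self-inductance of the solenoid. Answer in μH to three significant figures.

L ≈ 141 μH

A = π(d/2)² = π(6.200×10^-3 m)² = 1.208×10^-4 m².
For a long solenoid, L = μ₀N²A/ℓ.
L = (4π×10⁻⁷)(396)²(1.208×10^-4)/(0.169 m) = 1.408×10^-4 H.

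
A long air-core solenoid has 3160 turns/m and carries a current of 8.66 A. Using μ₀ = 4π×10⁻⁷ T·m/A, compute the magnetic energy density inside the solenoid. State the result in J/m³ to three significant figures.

u ≈ 471 J/m³

B = μ₀nI = (4π×10⁻⁷)(3.160×10^3)(8.66) = 3.439×10^-2 T.
u = B²/(2μ₀) = (3.439×10^-2)²/(2×4π×10⁻⁷) = 470.5 J/m³.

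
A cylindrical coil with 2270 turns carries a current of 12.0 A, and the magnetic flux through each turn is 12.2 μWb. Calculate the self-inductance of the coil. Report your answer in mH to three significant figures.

L ≈ 2.31 mH

Self-inductance is defined by L = NΦ_B/I (flux linkage over current).
L = (2270)(1.220×10^-5 Wb)/(12.0 A) = 2.308×10^-3 H.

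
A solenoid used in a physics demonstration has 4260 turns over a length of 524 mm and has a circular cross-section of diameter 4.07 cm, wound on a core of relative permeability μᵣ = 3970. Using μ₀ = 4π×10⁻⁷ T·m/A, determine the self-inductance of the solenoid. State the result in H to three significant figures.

A = π(d/2)² = π(2.035×10^-2 m)² = 1.301×10^-3 m².
For a long solenoid, L = μ₀μᵣN²A/ℓ.
L = (4π×10⁻⁷)(3970)(4260)²(1.301×10^-3)/(0.524 m) = 224.8 H.

L ≈ 225 H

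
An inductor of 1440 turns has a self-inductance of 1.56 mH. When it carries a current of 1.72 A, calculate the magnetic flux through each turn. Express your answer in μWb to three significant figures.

Φ_B ≈ 1.86 μWb

From L = NΦ_B/I, the flux per turn is Φ_B = LI/N.
Φ_B = (1.560×10^-3 H)(1.72 A)/1440 = 1.863×10^-6 Wb.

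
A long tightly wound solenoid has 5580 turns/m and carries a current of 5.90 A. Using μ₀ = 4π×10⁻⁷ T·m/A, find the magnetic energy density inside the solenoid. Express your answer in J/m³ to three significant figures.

B = μ₀nI = (4π×10⁻⁷)(5.580×10^3)(5.90) = 4.137×10^-2 T.
u = B²/(2μ₀) = (4.137×10^-2)²/(2×4π×10⁻⁷) = 681 J/m³.

u ≈ 681 J/m³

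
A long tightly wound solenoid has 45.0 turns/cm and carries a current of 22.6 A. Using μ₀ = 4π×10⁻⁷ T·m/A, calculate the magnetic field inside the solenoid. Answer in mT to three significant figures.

Inside a long solenoid, B = μ₀nI.
B = (4π×10⁻⁷)(4.500×10^3 m⁻¹)(22.6 A) = 0.1278 T.

B ≈ 128 mT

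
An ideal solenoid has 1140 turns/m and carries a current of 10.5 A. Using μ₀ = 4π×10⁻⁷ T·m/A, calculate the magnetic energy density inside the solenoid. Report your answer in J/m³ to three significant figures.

B = μ₀nI = (4π×10⁻⁷)(1.140×10^3)(10.5) = 1.504×10^-2 T.
u = B²/(2μ₀) = (1.504×10^-2)²/(2×4π×10⁻⁷) = 90.03 J/m³.

u ≈ 90.0 J/m³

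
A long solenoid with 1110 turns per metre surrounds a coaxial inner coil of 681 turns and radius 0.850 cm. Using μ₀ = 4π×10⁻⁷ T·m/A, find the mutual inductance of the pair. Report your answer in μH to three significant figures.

The outer solenoid produces a uniform field B₁ = μ₀n₁I₁ across the inner coil,
so the flux linkage is N₂Φ = N₂B₁A₂ = μ₀n₁N₂A₂·I₁, giving M = μ₀n₁N₂A₂.
A₂ = πr² = π(8.500×10^-3 m)² = 2.270×10^-4 m².
M = (4π×10⁻⁷)(1110)(681)(2.270×10^-4) = 2.156×10^-4 H.

M ≈ 216 μH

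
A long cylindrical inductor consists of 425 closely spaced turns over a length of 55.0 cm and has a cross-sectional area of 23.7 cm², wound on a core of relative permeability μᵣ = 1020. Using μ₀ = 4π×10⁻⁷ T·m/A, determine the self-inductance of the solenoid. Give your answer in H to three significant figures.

L ≈ 0.998 H

A = 23.7 cm² = 2.370×10^-3 m².
For a long solenoid, L = μ₀μᵣN²A/ℓ.
L = (4π×10⁻⁷)(1020)(425)²(2.370×10^-3)/(0.55 m) = 0.9976 H.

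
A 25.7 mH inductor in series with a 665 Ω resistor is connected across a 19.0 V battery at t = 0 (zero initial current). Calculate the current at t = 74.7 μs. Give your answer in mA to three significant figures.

I ≈ 24.4 mA

τ = L/R = 2.570×10^-2/665 = 3.8647×10^-5 s; final current I_∞ = ε/R = 19.0/665 = 2.857×10^-2 A.
I(t) = I_∞(1 − e^(−t/τ)) with t/τ = 1.933.
I = (2.857×10^-2)(1 − e^(−1.933)) = 2.444×10^-2 A.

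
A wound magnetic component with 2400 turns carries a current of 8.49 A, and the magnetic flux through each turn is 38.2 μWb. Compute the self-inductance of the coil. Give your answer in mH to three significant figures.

Self-inductance is defined by L = NΦ_B/I (flux linkage over current).
L = (2400)(3.820×10^-5 Wb)/(8.49 A) = 1.080×10^-2 H.

L ≈ 10.8 mH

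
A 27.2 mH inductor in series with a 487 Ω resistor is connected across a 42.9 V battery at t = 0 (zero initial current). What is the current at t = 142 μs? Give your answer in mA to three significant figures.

τ = L/R = 2.720×10^-2/487 = 5.585×10^-5 s; final current I_∞ = ε/R = 42.9/487 = 8.809×10^-2 A.
I(t) = I_∞(1 − e^(−t/τ)) with t/τ = 2.542.
I = (8.809×10^-2)(1 − e^(−2.542)) = 8.116×10^-2 A.

I ≈ 81.2 mA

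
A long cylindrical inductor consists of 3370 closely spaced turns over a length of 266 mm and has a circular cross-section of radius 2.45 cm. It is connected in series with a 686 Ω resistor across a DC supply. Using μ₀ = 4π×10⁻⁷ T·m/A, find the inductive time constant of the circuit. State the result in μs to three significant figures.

τ ≈ 147 μs

A = πr² = π(2.450×10^-2 m)² = 1.886×10^-3 m².
L = μ₀N²A/ℓ = (4π×10⁻⁷)(3370)²(1.886×10^-3)/(0.266) = 0.1012 H.
τ = L/R = (0.1012)/(686) = 1.4748×10^-4 s.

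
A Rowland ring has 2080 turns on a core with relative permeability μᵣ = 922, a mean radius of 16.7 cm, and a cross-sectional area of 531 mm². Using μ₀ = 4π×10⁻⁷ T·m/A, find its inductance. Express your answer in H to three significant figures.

L ≈ 2.54 H

For a thin toroid, L = μ₀μᵣN²A/(2πR).
L = (4π×10⁻⁷)(922)(2080)²(5.310×10^-4) / (2π×0.167 m) = 2.537 H.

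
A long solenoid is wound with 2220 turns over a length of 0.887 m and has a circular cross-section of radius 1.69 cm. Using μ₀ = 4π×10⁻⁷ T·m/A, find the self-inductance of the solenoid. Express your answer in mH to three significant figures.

A = πr² = π(1.690×10^-2 m)² = 8.973×10^-4 m².
For a long solenoid, L = μ₀N²A/ℓ.
L = (4π×10⁻⁷)(2220)²(8.973×10^-4)/(0.887 m) = 6.2649×10^-3 H.

L ≈ 6.26 mH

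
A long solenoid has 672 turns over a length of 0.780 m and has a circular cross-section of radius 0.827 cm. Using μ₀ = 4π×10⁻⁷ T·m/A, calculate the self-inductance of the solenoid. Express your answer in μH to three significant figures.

A = πr² = π(8.270×10^-3 m)² = 2.149×10^-4 m².
For a long solenoid, L = μ₀N²A/ℓ.
L = (4π×10⁻⁷)(672)²(2.149×10^-4)/(0.78 m) = 1.563×10^-4 H.

L ≈ 156 μH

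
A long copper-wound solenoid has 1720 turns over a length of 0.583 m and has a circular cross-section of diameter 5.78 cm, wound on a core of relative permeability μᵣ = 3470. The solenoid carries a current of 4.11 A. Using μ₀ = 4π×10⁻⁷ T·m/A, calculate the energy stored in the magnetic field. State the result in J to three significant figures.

U ≈ 490 J

A = π(d/2)² = π(2.890×10^-2 m)² = 2.624×10^-3 m².
L = μ₀μᵣN²A/ℓ = (4π×10⁻⁷)(3470)(1720)²(2.624×10^-3)/(0.583) = 58.06 H.
U = ½LI² = ½(58.06)(4.11)² = 490.4 J.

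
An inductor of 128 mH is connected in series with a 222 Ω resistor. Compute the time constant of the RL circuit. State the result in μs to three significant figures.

τ ≈ 577 μs

τ = L/R = (0.128 H)/(222 Ω) = 5.766×10^-4 s.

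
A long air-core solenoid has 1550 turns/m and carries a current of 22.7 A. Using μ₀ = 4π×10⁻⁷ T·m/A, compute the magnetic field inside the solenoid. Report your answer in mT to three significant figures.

B ≈ 44.2 mT

Inside a long solenoid, B = μ₀nI.
B = (4π×10⁻⁷)(1.550×10^3 m⁻¹)(22.7 A) = 4.421×10^-2 T.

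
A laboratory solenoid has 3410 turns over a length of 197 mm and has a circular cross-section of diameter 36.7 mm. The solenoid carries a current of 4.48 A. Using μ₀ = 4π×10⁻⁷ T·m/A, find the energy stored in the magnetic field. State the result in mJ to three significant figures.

A = π(d/2)² = π(1.835×10^-2 m)² = 1.058×10^-3 m².
L = μ₀N²A/ℓ = (4π×10⁻⁷)(3410)²(1.058×10^-3)/(0.197) = 7.846×10^-2 H.
U = ½LI² = ½(7.846×10^-2)(4.48)² = 0.7874 J.

U ≈ 787 mJ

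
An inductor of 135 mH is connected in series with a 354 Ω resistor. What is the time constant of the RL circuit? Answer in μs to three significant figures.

τ = L/R = (0.135 H)/(354 Ω) = 3.814×10^-4 s.

τ ≈ 381 μs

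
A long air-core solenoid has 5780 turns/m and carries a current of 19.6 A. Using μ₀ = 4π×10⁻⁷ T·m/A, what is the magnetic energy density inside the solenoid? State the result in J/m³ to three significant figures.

u ≈ 8060 J/m³

B = μ₀nI = (4π×10⁻⁷)(5.780×10^3)(19.6) = 0.1424 T.
u = B²/(2μ₀) = (0.1424)²/(2×4π×10⁻⁷) = 8.064×10^3 J/m³.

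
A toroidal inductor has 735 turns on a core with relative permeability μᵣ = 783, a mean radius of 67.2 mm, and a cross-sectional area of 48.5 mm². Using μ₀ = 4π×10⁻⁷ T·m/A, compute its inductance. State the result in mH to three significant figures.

L ≈ 61.1 mH

For a thin toroid, L = μ₀μᵣN²A/(2πR).
L = (4π×10⁻⁷)(783)(735)²(4.850×10^-5) / (2π×6.720×10^-2 m) = 6.106×10^-2 H.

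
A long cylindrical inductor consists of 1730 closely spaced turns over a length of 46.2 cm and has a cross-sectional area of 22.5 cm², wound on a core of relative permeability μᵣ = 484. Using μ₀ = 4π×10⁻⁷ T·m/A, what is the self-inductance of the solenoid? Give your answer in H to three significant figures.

A = 22.5 cm² = 2.250×10^-3 m².
For a long solenoid, L = μ₀μᵣN²A/ℓ.
L = (4π×10⁻⁷)(484)(1730)²(2.250×10^-3)/(0.462 m) = 8.865 H.

L ≈ 8.87 H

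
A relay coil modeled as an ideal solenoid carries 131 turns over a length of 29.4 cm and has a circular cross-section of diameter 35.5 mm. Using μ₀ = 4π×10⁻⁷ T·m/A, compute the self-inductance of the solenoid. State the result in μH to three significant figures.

L ≈ 72.6 μH

A = π(d/2)² = π(1.775×10^-2 m)² = 9.898×10^-4 m².
For a long solenoid, L = μ₀N²A/ℓ.
L = (4π×10⁻⁷)(131)²(9.898×10^-4)/(0.294 m) = 7.260×10^-5 H.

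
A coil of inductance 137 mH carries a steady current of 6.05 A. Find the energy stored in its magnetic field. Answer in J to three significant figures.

U ≈ 2.51 J

Stored magnetic energy: U = ½LI².
U = ½(0.137 H)(6.05 A)² = 2.507 J.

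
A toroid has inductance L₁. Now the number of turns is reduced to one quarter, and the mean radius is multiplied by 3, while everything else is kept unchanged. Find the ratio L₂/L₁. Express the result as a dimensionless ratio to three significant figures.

For a toroid, L ∝ μᵣN²A/R.
L₂/L₁ = (0.25)^2 × (3)^-1 = 0.0208.

L₂/L₁ = 0.0208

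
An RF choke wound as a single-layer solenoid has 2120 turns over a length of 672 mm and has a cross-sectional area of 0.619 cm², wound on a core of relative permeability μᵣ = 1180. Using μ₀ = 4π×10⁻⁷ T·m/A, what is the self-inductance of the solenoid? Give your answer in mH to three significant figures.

L ≈ 614 mH

A = 0.619 cm² = 6.190×10^-5 m².
For a long solenoid, L = μ₀μᵣN²A/ℓ.
L = (4π×10⁻⁷)(1180)(2120)²(6.190×10^-5)/(0.672 m) = 0.6139 H.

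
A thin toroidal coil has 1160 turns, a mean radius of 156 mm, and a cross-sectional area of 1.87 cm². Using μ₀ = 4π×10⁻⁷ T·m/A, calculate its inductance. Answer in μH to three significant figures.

For a thin toroid, L = μ₀N²A/(2πR).
L = (4π×10⁻⁷)(1160)²(1.870×10^-4) / (2π×0.156 m) = 3.226×10^-4 H.

L ≈ 323 μH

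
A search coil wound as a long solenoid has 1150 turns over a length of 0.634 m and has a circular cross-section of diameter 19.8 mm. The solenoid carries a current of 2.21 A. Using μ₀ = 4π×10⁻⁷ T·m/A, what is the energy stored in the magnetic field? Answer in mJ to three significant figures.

A = π(d/2)² = π(9.900×10^-3 m)² = 3.079×10^-4 m².
L = μ₀N²A/ℓ = (4π×10⁻⁷)(1150)²(3.079×10^-4)/(0.634) = 8.071×10^-4 H.
U = ½LI² = ½(8.071×10^-4)(2.21)² = 1.971×10^-3 J.

U ≈ 1.97 mJ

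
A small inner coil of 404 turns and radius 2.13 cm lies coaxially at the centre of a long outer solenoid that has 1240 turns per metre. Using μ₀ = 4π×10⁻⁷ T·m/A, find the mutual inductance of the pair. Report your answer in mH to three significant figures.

The outer solenoid produces a uniform field B₁ = μ₀n₁I₁ across the inner coil,
so the flux linkage is N₂Φ = N₂B₁A₂ = μ₀n₁N₂A₂·I₁, giving M = μ₀n₁N₂A₂.
A₂ = πr² = π(2.130×10^-2 m)² = 1.425×10^-3 m².
M = (4π×10⁻⁷)(1240)(404)(1.425×10^-3) = 8.973×10^-4 H.

M ≈ 0.897 mH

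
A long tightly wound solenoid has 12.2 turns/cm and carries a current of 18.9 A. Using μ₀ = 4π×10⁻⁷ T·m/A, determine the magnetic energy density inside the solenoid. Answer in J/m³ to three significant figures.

u ≈ 334 J/m³

B = μ₀nI = (4π×10⁻⁷)(1.220×10^3)(18.9) = 2.898×10^-2 T.
u = B²/(2μ₀) = (2.898×10^-2)²/(2×4π×10⁻⁷) = 334.1 J/m³.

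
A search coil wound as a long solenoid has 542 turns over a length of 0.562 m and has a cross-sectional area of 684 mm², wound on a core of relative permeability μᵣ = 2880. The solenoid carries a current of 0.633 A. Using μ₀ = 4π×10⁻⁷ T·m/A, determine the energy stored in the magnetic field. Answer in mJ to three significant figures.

A = 684 mm² = 6.840×10^-4 m².
L = μ₀μᵣN²A/ℓ = (4π×10⁻⁷)(2880)(542)²(6.840×10^-4)/(0.562) = 1.294 H.
U = ½LI² = ½(1.294)(0.633)² = 0.2592 J.

U ≈ 259 mJ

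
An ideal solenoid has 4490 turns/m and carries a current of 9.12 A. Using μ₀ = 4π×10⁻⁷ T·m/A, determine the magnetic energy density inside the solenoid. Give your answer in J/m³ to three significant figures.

B = μ₀nI = (4π×10⁻⁷)(4.490×10^3)(9.12) = 5.146×10^-2 T.
u = B²/(2μ₀) = (5.146×10^-2)²/(2×4π×10⁻⁷) = 1.054×10^3 J/m³.

u ≈ 1050 J/m³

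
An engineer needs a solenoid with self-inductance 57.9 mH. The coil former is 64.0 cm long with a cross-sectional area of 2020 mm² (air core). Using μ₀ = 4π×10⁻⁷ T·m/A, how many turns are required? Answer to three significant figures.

A = 2020 mm² = 2.020×10^-3 m².
From L = μ₀N²A/ℓ, N = √(Lℓ / (μ₀A)).
N = √[(5.790×10^-2)(0.64) / ((4π×10⁻⁷)×2.020×10^-3)] = √(1.460×10^7) ≈ 3820.8.

N ≈ 3820 turns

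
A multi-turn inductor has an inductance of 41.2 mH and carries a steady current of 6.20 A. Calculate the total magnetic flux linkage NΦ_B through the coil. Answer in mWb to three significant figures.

NΦ_B ≈ 255 mWb

From L = NΦ_B/I, the flux linkage is NΦ_B = LI.
NΦ_B = (4.120×10^-2 H)(6.20 A) = 0.2554 Wb.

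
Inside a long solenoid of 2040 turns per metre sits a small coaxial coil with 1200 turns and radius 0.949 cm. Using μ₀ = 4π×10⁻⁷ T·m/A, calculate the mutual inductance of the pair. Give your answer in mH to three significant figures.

M ≈ 0.870 mH

The outer solenoid produces a uniform field B₁ = μ₀n₁I₁ across the inner coil,
so the flux linkage is N₂Φ = N₂B₁A₂ = μ₀n₁N₂A₂·I₁, giving M = μ₀n₁N₂A₂.
A₂ = πr² = π(9.490×10^-3 m)² = 2.829×10^-4 m².
M = (4π×10⁻⁷)(2040)(1200)(2.829×10^-4) = 8.704×10^-4 H.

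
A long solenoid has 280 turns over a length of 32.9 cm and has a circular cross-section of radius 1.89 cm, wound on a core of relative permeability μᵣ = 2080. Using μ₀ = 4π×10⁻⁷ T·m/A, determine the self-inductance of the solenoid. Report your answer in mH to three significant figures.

L ≈ 699 mH

A = πr² = π(1.890×10^-2 m)² = 1.122×10^-3 m².
For a long solenoid, L = μ₀μᵣN²A/ℓ.
L = (4π×10⁻⁷)(2080)(280)²(1.122×10^-3)/(0.329 m) = 0.699 H.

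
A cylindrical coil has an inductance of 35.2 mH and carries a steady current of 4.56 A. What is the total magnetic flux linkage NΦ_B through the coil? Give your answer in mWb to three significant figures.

NΦ_B ≈ 161 mWb

From L = NΦ_B/I, the flux linkage is NΦ_B = LI.
NΦ_B = (3.520×10^-2 H)(4.56 A) = 0.1605 Wb.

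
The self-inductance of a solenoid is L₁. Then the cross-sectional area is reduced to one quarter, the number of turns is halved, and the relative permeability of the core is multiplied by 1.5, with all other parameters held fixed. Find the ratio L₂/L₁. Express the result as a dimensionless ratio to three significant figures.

L₂/L₁ = 0.0938

For a solenoid, L ∝ μᵣN²A/ℓ.
L₂/L₁ = (0.25) × (0.5)^2 × (1.5) = 0.0938.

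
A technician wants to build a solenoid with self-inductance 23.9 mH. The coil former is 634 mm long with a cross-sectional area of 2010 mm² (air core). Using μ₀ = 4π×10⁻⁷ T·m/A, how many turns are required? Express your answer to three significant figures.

N ≈ 2450 turns

A = 2010 mm² = 2.010×10^-3 m².
From L = μ₀N²A/ℓ, N = √(Lℓ / (μ₀A)).
N = √[(2.390×10^-2)(0.634) / ((4π×10⁻⁷)×2.010×10^-3)] = √(5.999×10^6) ≈ 2449.3.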